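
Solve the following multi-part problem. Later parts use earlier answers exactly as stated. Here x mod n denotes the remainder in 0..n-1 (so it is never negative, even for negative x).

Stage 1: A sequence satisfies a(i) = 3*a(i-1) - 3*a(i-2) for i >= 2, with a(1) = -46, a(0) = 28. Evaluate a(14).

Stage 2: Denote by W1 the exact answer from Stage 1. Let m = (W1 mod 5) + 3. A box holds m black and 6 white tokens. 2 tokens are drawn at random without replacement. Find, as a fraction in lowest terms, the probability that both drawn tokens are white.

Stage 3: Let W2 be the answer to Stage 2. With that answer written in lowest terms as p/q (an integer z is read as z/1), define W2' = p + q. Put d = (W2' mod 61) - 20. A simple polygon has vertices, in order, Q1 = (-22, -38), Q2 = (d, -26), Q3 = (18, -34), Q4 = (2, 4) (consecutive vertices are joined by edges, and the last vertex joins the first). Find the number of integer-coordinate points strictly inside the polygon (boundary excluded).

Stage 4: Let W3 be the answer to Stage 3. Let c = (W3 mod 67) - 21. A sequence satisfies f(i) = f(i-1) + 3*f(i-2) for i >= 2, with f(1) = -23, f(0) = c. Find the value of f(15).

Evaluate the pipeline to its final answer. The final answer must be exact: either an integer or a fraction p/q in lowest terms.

Stage 1: a(2) = 3*(-46) - 3*(28) = -222; iterating: a(2)=-222, a(3)=-528, a(4)=-918, a(5)=-1170, a(6)=-756, a(7)=1242, a(8)=5994, a(9)=14256, a(10)=24786, a(11)=31590, a(12)=20412, a(13)=-33534, a(14)=-161838; answer -161838
Stage 2: W1 = -161838; m = 5; total draws C(11,2) = 55; favorable C(6,2) = 15; P = 3/11; answer 3/11
Stage 3: W2 = 3/11; threaded value p + q = 14; d = -6; cross terms: (-22*-26 - -6*-38)=344, (-6*-34 - 18*-26)=672, (18*4 - 2*-34)=140, (2*-38 - -22*4)=12; twice the area = |1168| = 1168; area = 584; boundary points = 4 + 8 + 2 + 6 = 20; strictly interior points = area - boundary/2 + 1 = 575; answer 575
Stage 4: W3 = 575; c = 18; f(2) = 1*(-23) + 3*(18) = 31; iterating: f(2)=31, f(3)=-38, f(4)=55, f(5)=-59, f(6)=106, f(7)=-71, f(8)=247, f(9)=34, f(10)=775, f(11)=877, f(12)=3202, f(13)=5833, f(14)=15439, f(15)=32938; answer 32938

32938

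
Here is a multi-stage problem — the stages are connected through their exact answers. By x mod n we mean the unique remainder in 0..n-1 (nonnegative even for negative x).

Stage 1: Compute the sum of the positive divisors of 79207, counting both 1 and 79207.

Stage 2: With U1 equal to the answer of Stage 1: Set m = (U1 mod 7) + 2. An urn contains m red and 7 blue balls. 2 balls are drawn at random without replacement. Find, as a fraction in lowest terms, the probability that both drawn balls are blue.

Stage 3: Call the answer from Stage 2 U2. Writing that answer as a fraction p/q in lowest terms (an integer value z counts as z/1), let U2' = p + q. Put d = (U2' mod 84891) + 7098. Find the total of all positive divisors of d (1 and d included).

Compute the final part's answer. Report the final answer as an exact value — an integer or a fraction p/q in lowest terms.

7776

Stage 1: 79207 = 103 * 769; sigma = (1 + 103) * (1 + 769) = 104 * 770 = 80080; answer 80080
Stage 2: U1 = 80080; m = 2; total draws C(9,2) = 36; favorable C(7,2) = 21; P = 7/12; answer 7/12
Stage 3: U2 = 7/12; threaded value p + q = 19; d = 7117; 7117 = 11 * 647; sigma = (1 + 11) * (1 + 647) = 12 * 648 = 7776; answer 7776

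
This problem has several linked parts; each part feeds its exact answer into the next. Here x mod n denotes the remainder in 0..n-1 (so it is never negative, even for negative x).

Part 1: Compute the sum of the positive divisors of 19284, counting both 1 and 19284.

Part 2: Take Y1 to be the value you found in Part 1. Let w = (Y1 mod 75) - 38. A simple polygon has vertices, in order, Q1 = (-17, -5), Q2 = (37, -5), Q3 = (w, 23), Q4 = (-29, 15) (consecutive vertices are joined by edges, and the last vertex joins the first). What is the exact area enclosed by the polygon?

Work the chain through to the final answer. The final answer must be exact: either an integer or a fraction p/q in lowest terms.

Part 1: 19284 = 2^2 * 3 * 1607; sigma = (1 + 2 + 4) * (1 + 3) * (1 + 1607) = 7 * 4 * 1608 = 45024; answer 45024
Part 2: Y1 = 45024; w = -14; cross terms: (-17*-5 - 37*-5)=270, (37*23 - -14*-5)=781, (-14*15 - -29*23)=457, (-29*-5 - -17*15)=400; twice the area = |1908| = 1908; area = 954; answer 954

954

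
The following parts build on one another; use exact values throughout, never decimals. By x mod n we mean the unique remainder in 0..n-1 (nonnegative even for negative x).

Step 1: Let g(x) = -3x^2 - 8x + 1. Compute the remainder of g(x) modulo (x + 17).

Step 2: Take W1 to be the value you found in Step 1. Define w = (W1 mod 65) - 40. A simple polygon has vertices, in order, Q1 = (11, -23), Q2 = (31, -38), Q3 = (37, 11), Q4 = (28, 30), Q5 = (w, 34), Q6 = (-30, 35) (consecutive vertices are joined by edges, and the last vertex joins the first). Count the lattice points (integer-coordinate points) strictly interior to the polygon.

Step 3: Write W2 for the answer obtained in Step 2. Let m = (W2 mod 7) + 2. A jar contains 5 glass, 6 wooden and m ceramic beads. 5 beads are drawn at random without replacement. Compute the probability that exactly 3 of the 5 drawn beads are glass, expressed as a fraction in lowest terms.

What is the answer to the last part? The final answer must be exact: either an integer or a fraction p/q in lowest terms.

Step 1: remainder = value at the root: -3*(-17)^2 - 8*(-17)^1 + 1 = (-867) + (136) + (1) = -730; answer -730
Step 2: W1 = -730; w = 10; cross terms: (11*-38 - 31*-23)=295, (31*11 - 37*-38)=1747, (37*30 - 28*11)=802, (28*34 - 10*30)=652, (10*35 - -30*34)=1370, (-30*-23 - 11*35)=305; twice the area = |5171| = 5171; area = 5171/2; boundary points = 5 + 1 + 1 + 2 + 1 + 1 = 11; strictly interior points = area - boundary/2 + 1 = 2581; answer 2581
Step 3: W2 = 2581; m = 7; total draws C(18,5) = 8568; favorable C(5,3)*C(13,2) = 780; P = 65/714; answer 65/714

65/714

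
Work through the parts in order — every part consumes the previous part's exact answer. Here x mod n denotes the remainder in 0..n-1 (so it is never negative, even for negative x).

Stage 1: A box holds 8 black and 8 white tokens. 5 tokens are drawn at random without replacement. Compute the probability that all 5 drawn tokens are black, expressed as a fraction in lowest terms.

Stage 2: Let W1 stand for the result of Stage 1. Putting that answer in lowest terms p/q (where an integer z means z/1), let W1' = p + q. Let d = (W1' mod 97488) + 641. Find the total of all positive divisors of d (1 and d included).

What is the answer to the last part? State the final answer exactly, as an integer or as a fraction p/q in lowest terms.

Stage 1: total draws C(16,5) = 4368; favorable C(8,5) = 56; P = 1/78; answer 1/78
Stage 2: W1 = 1/78; threaded value p + q = 79; d = 720; 720 = 2^4 * 3^2 * 5; sigma = (1 + 2 + 4 + 8 + 16) * (1 + 3 + 9) * (1 + 5) = 31 * 13 * 6 = 2418; answer 2418

2418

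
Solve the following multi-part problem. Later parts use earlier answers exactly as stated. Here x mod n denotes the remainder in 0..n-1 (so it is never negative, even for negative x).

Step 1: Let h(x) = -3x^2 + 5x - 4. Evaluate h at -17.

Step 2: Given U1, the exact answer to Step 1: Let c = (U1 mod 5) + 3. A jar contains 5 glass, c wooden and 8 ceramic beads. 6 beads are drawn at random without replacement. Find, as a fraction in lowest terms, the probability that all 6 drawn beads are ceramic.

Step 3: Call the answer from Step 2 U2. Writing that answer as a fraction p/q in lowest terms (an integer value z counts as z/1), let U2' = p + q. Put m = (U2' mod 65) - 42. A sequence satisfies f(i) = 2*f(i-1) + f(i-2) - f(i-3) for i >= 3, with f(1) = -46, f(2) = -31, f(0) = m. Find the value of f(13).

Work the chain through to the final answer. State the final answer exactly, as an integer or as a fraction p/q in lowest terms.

-209307

Step 1: -3*(-17)^2 + 5*(-17)^1 - 4 = (-867) + (-85) + (-4) = -956; answer -956
Step 2: U1 = -956; c = 7; total draws C(20,6) = 38760; favorable C(8,6) = 28; P = 7/9690; answer 7/9690
Step 3: U2 = 7/9690; threaded value p + q = 9697; m = -30; f(3) = 2*(-31) + 1*(-46) - 1*(-30) = -78; iterating: f(3)=-78, f(4)=-141, f(5)=-329, f(6)=-721, f(7)=-1630, f(8)=-3652, f(9)=-8213, f(10)=-18448, f(11)=-41457, f(12)=-93149, f(13)=-209307; answer -209307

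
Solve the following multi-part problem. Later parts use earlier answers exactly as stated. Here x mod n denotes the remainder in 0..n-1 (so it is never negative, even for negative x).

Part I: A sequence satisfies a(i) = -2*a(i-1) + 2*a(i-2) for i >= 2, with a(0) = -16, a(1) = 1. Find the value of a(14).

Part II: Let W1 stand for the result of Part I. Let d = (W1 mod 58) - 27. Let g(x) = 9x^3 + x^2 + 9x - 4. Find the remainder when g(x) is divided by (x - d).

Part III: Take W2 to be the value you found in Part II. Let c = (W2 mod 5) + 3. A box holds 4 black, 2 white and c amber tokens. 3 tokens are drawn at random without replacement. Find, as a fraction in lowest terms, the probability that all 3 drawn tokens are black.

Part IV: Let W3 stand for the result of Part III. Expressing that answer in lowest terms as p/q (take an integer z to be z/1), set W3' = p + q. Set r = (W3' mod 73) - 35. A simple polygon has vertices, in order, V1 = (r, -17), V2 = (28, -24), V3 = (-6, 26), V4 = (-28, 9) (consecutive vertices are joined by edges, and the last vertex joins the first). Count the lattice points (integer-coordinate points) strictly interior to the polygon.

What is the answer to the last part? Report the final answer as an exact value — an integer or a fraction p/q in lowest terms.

Part I: a(2) = -2*(1) + 2*(-16) = -34; iterating: a(2)=-34, a(3)=70, a(4)=-208, a(5)=556, a(6)=-1528, a(7)=4168, a(8)=-11392, a(9)=31120, a(10)=-85024, a(11)=232288, a(12)=-634624, a(13)=1733824, a(14)=-4736896; answer -4736896
Part II: W1 = -4736896; d = -5; remainder = value at the root: 9*(-5)^3 + 1*(-5)^2 + 9*(-5)^1 - 4 = (-1125) + (25) + (-45) + (-4) = -1149; answer -1149
Part III: W2 = -1149; c = 4; total draws C(10,3) = 120; favorable C(4,3) = 4; P = 1/30; answer 1/30
Part IV: W3 = 1/30; threaded value p + q = 31; r = -4; cross terms: (-4*-24 - 28*-17)=572, (28*26 - -6*-24)=584, (-6*9 - -28*26)=674, (-28*-17 - -4*9)=512; twice the area = |2342| = 2342; area = 1171; boundary points = 1 + 2 + 1 + 2 = 6; strictly interior points = area - boundary/2 + 1 = 1169; answer 1169

1169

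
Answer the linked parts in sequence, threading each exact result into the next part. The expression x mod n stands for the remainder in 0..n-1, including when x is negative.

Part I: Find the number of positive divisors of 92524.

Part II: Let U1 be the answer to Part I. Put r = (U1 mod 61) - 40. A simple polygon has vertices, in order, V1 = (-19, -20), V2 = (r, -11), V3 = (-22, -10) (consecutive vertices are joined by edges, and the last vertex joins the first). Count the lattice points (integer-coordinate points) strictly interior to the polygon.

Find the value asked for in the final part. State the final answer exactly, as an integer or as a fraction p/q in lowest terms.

60

Part I: 92524 = 2^2 * 23131; number of divisors = (2+1) * (1+1) = 6; answer 6
Part II: U1 = 6; r = -34; cross terms: (-19*-11 - -34*-20)=-471, (-34*-10 - -22*-11)=98, (-22*-20 - -19*-10)=250; twice the area = |-123| = 123; area = 123/2; boundary points = 3 + 1 + 1 = 5; strictly interior points = area - boundary/2 + 1 = 60; answer 60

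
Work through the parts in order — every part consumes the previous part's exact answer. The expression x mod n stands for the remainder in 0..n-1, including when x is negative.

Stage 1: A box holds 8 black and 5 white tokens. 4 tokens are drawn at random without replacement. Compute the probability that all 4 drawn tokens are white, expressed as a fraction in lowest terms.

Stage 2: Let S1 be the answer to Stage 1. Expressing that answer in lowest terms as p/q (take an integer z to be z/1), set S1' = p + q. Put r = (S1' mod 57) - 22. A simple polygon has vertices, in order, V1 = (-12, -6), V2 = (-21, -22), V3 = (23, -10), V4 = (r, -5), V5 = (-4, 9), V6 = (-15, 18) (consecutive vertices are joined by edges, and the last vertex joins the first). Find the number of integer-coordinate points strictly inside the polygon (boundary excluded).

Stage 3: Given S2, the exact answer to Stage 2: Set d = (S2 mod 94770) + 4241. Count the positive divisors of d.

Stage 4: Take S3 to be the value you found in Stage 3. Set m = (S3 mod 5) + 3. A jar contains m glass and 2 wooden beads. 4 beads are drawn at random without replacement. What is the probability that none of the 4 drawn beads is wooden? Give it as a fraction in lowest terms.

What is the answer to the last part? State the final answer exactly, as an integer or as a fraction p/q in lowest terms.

Stage 1: total draws C(13,4) = 715; favorable C(5,4) = 5; P = 1/143; answer 1/143
Stage 2: S1 = 1/143; threaded value p + q = 144; r = 8; cross terms: (-12*-22 - -21*-6)=138, (-21*-10 - 23*-22)=716, (23*-5 - 8*-10)=-35, (8*9 - -4*-5)=52, (-4*18 - -15*9)=63, (-15*-6 - -12*18)=306; twice the area = |1240| = 1240; area = 620; boundary points = 1 + 4 + 5 + 2 + 1 + 3 = 16; strictly interior points = area - boundary/2 + 1 = 613; answer 613
Stage 3: S2 = 613; d = 4854; 4854 = 2 * 3 * 809; number of divisors = (1+1) * (1+1) * (1+1) = 8; answer 8
Stage 4: S3 = 8; m = 6; total draws C(8,4) = 70; favorable C(6,4) = 15; P = 3/14; answer 3/14

3/14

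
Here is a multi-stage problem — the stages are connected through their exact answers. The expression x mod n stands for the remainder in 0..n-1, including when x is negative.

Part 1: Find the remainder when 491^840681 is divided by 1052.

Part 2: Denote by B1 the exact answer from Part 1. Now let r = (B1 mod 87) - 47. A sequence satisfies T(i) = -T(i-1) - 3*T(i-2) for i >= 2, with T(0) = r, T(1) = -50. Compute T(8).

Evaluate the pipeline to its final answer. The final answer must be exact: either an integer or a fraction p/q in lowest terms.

Part 1: squarings mod 1052: 491^1=491, 491^2=173, 491^4=473, 491^8=705, 491^16=481, 491^32=973, 491^64=981, 491^128=833, 491^256=621, 491^512=609, 491^1024=577, 491^2048=497, 491^4096=841, 491^8192=337, 491^16384=1005, 491^32768=105, 491^65536=505, 491^131072=441, 491^262144=913, 491^524288=385; 491^840681 = 491^1 * 491^8 * 491^32 * 491^64 * 491^128 * 491^256 * 491^512 * 491^4096 * 491^16384 * 491^32768 * 491^262144 * 491^524288 = 627 (mod 1052); answer 627
Part 2: B1 = 627; r = -29; T(2) = -1*(-50) - 3*(-29) = 137; iterating: T(2)=137, T(3)=13, T(4)=-424, T(5)=385, T(6)=887, T(7)=-2042, T(8)=-619; answer -619

-619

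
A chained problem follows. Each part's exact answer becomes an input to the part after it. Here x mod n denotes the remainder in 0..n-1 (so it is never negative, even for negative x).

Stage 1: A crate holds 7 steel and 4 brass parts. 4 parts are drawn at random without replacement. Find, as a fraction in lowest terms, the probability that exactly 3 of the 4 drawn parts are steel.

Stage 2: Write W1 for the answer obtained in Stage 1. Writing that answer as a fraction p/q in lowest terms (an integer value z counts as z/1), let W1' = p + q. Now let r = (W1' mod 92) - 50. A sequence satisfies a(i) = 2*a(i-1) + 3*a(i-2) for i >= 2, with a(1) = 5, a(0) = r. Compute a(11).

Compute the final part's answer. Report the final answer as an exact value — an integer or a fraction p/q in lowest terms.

Stage 1: total draws C(11,4) = 330; favorable C(7,3)*C(4,1) = 140; P = 14/33; answer 14/33
Stage 2: W1 = 14/33; threaded value p + q = 47; r = -3; a(2) = 2*(5) + 3*(-3) = 1; iterating: a(2)=1, a(3)=17, a(4)=37, a(5)=125, a(6)=361, a(7)=1097, a(8)=3277, a(9)=9845, a(10)=29521, a(11)=88577; answer 88577

88577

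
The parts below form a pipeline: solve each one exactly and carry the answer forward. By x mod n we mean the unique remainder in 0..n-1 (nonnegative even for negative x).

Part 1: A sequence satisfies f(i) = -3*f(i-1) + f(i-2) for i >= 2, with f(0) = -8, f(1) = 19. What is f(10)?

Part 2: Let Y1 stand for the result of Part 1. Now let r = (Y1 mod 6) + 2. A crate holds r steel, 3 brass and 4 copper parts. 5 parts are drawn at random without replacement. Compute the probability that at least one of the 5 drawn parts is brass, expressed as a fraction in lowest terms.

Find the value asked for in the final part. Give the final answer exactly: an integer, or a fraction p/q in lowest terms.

Part 1: f(2) = -3*(19) + 1*(-8) = -65; iterating: f(2)=-65, f(3)=214, f(4)=-707, f(5)=2335, f(6)=-7712, f(7)=25471, f(8)=-84125, f(9)=277846, f(10)=-917663; answer -917663
Part 2: Y1 = -917663; r = 3; total draws C(10,5) = 252; complement C(7,5) = 21; favorable 252 - 21 = 231; P = 11/12; answer 11/12

11/12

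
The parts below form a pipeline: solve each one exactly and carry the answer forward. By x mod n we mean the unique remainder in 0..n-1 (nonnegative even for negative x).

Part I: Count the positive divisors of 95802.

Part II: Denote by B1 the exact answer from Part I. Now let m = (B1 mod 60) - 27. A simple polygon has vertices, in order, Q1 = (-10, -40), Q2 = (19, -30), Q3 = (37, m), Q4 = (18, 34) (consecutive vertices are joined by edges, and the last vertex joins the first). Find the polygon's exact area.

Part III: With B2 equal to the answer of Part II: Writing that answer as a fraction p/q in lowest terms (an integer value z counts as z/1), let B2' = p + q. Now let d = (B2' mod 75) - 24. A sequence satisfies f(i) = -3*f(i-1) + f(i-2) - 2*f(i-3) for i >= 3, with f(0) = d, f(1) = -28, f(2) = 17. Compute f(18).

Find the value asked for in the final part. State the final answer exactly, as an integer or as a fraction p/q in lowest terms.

13537511287

Part I: 95802 = 2 * 3 * 7 * 2281; number of divisors = (1+1) * (1+1) * (1+1) * (1+1) = 16; answer 16
Part II: B1 = 16; m = -11; cross terms: (-10*-30 - 19*-40)=1060, (19*-11 - 37*-30)=901, (37*34 - 18*-11)=1456, (18*-40 - -10*34)=-380; twice the area = |3037| = 3037; area = 3037/2; answer 3037/2
Part III: B2 = 3037/2; threaded value p + q = 3039; d = 15; f(3) = -3*(17) + 1*(-28) - 2*(15) = -109; iterating: f(3)=-109, f(4)=400, f(5)=-1343, f(6)=4647, f(7)=-16084, f(8)=55585, f(9)=-192133, f(10)=664152, f(11)=-2295759, f(12)=7935695, f(13)=-27431148, f(14)=94820657, f(15)=-327764509, f(16)=1132976480, f(17)=-3916335263, f(18)=13537511287; answer 13537511287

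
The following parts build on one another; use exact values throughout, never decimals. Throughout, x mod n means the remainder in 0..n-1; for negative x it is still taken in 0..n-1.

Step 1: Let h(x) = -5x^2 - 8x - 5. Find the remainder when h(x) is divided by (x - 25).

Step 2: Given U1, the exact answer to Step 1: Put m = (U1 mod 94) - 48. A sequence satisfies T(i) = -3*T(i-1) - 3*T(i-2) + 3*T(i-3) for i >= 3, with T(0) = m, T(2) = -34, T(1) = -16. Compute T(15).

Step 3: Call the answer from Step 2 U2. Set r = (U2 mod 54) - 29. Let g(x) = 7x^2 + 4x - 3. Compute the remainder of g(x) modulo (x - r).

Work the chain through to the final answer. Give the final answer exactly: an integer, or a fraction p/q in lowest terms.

Step 1: remainder = value at the root: -5*(25)^2 - 8*(25)^1 - 5 = (-3125) + (-200) + (-5) = -3330; answer -3330
Step 2: U1 = -3330; m = 6; T(3) = -3*(-34) - 3*(-16) + 3*(6) = 168; iterating: T(3)=168, T(4)=-450, T(5)=744, T(6)=-378, T(7)=-2448, T(8)=10710, T(9)=-25920, T(10)=38286, T(11)=-4968, T(12)=-177714, T(13)=662904, T(14)=-1470474, T(15)=1889568; answer 1889568
Step 3: U2 = 1889568; r = -29; remainder = value at the root: 7*(-29)^2 + 4*(-29)^1 - 3 = (5887) + (-116) + (-3) = 5768; answer 5768

5768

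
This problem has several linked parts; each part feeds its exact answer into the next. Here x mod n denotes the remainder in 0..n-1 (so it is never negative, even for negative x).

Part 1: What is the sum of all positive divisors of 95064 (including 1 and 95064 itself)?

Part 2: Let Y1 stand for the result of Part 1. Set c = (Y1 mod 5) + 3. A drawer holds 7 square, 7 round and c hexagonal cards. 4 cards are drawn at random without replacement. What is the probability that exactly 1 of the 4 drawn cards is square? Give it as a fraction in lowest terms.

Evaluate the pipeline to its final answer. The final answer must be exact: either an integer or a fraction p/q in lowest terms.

6/17

Part 1: 95064 = 2^3 * 3 * 17 * 233; sigma = (1 + 2 + 4 + 8) * (1 + 3) * (1 + 17) * (1 + 233) = 15 * 4 * 18 * 234 = 252720; answer 252720
Part 2: Y1 = 252720; c = 3; total draws C(17,4) = 2380; favorable C(7,1)*C(10,3) = 840; P = 6/17; answer 6/17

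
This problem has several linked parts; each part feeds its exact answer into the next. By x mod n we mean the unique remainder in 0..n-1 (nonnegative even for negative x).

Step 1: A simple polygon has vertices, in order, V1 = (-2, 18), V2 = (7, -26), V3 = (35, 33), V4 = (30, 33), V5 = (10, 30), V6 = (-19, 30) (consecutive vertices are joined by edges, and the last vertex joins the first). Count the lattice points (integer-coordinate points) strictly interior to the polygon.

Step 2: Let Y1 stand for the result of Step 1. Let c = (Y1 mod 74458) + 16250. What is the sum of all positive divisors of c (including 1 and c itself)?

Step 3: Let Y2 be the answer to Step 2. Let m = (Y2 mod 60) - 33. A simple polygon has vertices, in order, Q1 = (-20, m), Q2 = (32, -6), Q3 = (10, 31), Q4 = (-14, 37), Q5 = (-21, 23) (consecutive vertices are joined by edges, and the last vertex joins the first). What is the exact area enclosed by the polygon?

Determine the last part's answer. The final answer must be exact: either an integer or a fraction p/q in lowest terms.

1896

Step 1: cross terms: (-2*-26 - 7*18)=-74, (7*33 - 35*-26)=1141, (35*33 - 30*33)=165, (30*30 - 10*33)=570, (10*30 - -19*30)=870, (-19*18 - -2*30)=-282; twice the area = |2390| = 2390; area = 1195; boundary points = 1 + 1 + 5 + 1 + 29 + 1 = 38; strictly interior points = area - boundary/2 + 1 = 1177; answer 1177
Step 2: Y1 = 1177; c = 17427; 17427 = 3 * 37 * 157; sigma = (1 + 3) * (1 + 37) * (1 + 157) = 4 * 38 * 158 = 24016; answer 24016
Step 3: Y2 = 24016; m = -17; cross terms: (-20*-6 - 32*-17)=664, (32*31 - 10*-6)=1052, (10*37 - -14*31)=804, (-14*23 - -21*37)=455, (-21*-17 - -20*23)=817; twice the area = |3792| = 3792; area = 1896; answer 1896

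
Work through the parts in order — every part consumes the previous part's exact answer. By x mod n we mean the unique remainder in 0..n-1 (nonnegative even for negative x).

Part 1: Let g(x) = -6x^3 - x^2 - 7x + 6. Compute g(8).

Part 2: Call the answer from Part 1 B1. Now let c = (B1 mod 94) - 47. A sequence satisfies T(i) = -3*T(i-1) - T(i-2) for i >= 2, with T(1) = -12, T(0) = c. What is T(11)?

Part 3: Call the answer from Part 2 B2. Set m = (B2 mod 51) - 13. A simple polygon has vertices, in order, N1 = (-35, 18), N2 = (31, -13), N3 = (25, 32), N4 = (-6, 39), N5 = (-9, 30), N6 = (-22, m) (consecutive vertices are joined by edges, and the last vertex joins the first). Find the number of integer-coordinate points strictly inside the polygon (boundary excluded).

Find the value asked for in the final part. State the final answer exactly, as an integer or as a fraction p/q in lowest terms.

1742

Part 1: -6*(8)^3 - 1*(8)^2 - 7*(8)^1 + 6 = (-3072) + (-64) + (-56) + (6) = -3186; answer -3186
Part 2: B1 = -3186; c = -37; T(2) = -3*(-12) - 1*(-37) = 73; iterating: T(2)=73, T(3)=-207, T(4)=548, T(5)=-1437, T(6)=3763, T(7)=-9852, T(8)=25793, T(9)=-67527, T(10)=176788, T(11)=-462837; answer -462837
Part 3: B2 = -462837; m = 26; cross terms: (-35*-13 - 31*18)=-103, (31*32 - 25*-13)=1317, (25*39 - -6*32)=1167, (-6*30 - -9*39)=171, (-9*26 - -22*30)=426, (-22*18 - -35*26)=514; twice the area = |3492| = 3492; area = 1746; boundary points = 1 + 3 + 1 + 3 + 1 + 1 = 10; strictly interior points = area - boundary/2 + 1 = 1742; answer 1742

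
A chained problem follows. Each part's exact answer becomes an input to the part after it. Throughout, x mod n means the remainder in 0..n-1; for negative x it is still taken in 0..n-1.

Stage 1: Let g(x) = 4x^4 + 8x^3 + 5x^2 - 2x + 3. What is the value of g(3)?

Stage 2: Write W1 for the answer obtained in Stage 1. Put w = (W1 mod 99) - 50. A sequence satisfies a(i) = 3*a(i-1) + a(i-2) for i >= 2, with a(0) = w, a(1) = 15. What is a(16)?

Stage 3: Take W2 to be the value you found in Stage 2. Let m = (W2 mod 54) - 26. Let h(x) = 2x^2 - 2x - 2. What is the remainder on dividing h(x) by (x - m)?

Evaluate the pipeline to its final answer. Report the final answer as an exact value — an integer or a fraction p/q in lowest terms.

1298

Stage 1: 4*(3)^4 + 8*(3)^3 + 5*(3)^2 - 2*(3)^1 + 3 = (324) + (216) + (45) + (-6) + (3) = 582; answer 582
Stage 2: W1 = 582; w = 37; a(2) = 3*(15) + 1*(37) = 82; iterating: a(2)=82, a(3)=261, a(4)=865, a(5)=2856, a(6)=9433, a(7)=31155, a(8)=102898, a(9)=339849, a(10)=1122445, a(11)=3707184, a(12)=12243997, a(13)=40439175, a(14)=133561522, a(15)=441123741, a(16)=1456932745; answer 1456932745
Stage 3: W2 = 1456932745; m = -25; remainder = value at the root: 2*(-25)^2 - 2*(-25)^1 - 2 = (1250) + (50) + (-2) = 1298; answer 1298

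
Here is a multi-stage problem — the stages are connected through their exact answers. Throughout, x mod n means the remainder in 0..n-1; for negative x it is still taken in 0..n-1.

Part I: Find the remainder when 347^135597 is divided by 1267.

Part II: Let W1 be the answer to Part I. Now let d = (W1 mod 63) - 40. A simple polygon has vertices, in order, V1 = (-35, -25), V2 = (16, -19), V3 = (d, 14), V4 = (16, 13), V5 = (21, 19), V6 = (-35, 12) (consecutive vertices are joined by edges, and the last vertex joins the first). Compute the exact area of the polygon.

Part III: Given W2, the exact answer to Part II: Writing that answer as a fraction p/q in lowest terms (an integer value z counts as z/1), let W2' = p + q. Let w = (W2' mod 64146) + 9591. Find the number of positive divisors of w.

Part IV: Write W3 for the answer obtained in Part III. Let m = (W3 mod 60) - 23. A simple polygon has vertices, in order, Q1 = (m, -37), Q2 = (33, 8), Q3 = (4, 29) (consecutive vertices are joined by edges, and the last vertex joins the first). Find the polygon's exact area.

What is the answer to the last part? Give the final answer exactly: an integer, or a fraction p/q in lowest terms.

Part I: squarings mod 1267: 347^1=347, 347^2=44, 347^4=669, 347^8=310, 347^16=1075, 347^32=121, 347^64=704, 347^128=219, 347^256=1082, 347^512=16, 347^1024=256, 347^2048=919, 347^4096=739, 347^8192=44, 347^16384=669, 347^32768=310, 347^65536=1075, 347^131072=121; 347^135597 = 347^1 * 347^4 * 347^8 * 347^32 * 347^128 * 347^256 * 347^4096 * 347^131072 = 36 (mod 1267); answer 36
Part II: W1 = 36; d = -4; cross terms: (-35*-19 - 16*-25)=1065, (16*14 - -4*-19)=148, (-4*13 - 16*14)=-276, (16*19 - 21*13)=31, (21*12 - -35*19)=917, (-35*-25 - -35*12)=1295; twice the area = |3180| = 3180; area = 1590; answer 1590
Part III: W2 = 1590; threaded value p + q = 1591; w = 11182; 11182 = 2 * 5591; number of divisors = (1+1) * (1+1) = 4; answer 4
Part IV: W3 = 4; m = -19; cross terms: (-19*8 - 33*-37)=1069, (33*29 - 4*8)=925, (4*-37 - -19*29)=403; twice the area = |2397| = 2397; area = 2397/2; answer 2397/2

2397/2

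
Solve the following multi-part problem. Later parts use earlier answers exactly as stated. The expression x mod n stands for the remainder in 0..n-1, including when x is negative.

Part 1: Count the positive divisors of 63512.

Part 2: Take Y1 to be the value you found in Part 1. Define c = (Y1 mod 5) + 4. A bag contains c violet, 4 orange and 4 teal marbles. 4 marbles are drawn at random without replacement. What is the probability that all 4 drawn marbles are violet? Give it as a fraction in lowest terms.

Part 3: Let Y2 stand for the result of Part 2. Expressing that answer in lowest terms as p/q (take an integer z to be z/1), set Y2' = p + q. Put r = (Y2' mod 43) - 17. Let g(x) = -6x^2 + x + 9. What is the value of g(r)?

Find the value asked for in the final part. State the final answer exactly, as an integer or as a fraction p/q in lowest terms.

-17

Part 1: 63512 = 2^3 * 17 * 467; number of divisors = (3+1) * (1+1) * (1+1) = 16; answer 16
Part 2: Y1 = 16; c = 5; total draws C(13,4) = 715; favorable C(5,4) = 5; P = 1/143; answer 1/143
Part 3: Y2 = 1/143; threaded value p + q = 144; r = -2; -6*(-2)^2 + 1*(-2)^1 + 9 = (-24) + (-2) + (9) = -17; answer -17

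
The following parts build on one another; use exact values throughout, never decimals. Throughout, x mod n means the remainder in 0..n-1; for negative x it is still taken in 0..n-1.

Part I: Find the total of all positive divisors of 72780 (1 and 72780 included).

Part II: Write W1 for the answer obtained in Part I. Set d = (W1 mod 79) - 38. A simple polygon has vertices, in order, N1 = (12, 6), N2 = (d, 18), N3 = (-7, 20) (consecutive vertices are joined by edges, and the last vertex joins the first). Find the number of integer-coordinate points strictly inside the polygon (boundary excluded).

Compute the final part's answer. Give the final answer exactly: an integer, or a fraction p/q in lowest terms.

Part I: 72780 = 2^2 * 3 * 5 * 1213; sigma = (1 + 2 + 4) * (1 + 3) * (1 + 5) * (1 + 1213) = 7 * 4 * 6 * 1214 = 203952; answer 203952
Part II: W1 = 203952; d = 15; cross terms: (12*18 - 15*6)=126, (15*20 - -7*18)=426, (-7*6 - 12*20)=-282; twice the area = |270| = 270; area = 135; boundary points = 3 + 2 + 1 = 6; strictly interior points = area - boundary/2 + 1 = 133; answer 133

133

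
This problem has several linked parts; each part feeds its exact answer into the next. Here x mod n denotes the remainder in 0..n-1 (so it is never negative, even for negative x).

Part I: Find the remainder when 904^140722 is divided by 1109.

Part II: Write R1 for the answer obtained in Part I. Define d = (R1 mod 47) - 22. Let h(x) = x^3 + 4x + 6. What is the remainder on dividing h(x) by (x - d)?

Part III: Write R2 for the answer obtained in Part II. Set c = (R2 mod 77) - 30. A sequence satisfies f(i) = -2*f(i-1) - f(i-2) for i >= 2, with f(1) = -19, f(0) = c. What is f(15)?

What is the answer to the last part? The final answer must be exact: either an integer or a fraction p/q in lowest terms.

219

Part I: squarings mod 1109: 904^1=904, 904^2=992, 904^4=381, 904^8=991, 904^16=616, 904^32=178, 904^64=632, 904^128=184, 904^256=586, 904^512=715, 904^1024=1085, 904^2048=576, 904^4096=185, 904^8192=955, 904^16384=427, 904^32768=453, 904^65536=44, 904^131072=827; 904^140722 = 904^2 * 904^16 * 904^32 * 904^128 * 904^256 * 904^1024 * 904^8192 * 904^131072 = 892 (mod 1109); answer 892
Part II: R1 = 892; d = 24; remainder = value at the root: 1*(24)^3 + 4*(24)^1 + 6 = (13824) + (96) + (6) = 13926; answer 13926
Part III: R2 = 13926; c = 36; f(2) = -2*(-19) - 1*(36) = 2; iterating: f(2)=2, f(3)=15, f(4)=-32, f(5)=49, f(6)=-66, f(7)=83, f(8)=-100, f(9)=117, f(10)=-134, f(11)=151, f(12)=-168, f(13)=185, f(14)=-202, f(15)=219; answer 219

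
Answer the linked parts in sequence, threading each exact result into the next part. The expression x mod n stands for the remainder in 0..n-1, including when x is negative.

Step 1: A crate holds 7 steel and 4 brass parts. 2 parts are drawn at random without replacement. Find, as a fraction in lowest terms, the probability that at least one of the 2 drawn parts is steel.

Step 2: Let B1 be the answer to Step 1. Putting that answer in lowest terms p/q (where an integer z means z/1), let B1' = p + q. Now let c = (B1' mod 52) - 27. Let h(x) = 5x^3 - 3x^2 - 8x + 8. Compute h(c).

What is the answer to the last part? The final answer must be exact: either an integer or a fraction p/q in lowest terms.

Step 1: total draws C(11,2) = 55; complement C(4,2) = 6; favorable 55 - 6 = 49; P = 49/55; answer 49/55
Step 2: B1 = 49/55; threaded value p + q = 104; c = -27; 5*(-27)^3 - 3*(-27)^2 - 8*(-27)^1 + 8 = (-98415) + (-2187) + (216) + (8) = -100378; answer -100378

-100378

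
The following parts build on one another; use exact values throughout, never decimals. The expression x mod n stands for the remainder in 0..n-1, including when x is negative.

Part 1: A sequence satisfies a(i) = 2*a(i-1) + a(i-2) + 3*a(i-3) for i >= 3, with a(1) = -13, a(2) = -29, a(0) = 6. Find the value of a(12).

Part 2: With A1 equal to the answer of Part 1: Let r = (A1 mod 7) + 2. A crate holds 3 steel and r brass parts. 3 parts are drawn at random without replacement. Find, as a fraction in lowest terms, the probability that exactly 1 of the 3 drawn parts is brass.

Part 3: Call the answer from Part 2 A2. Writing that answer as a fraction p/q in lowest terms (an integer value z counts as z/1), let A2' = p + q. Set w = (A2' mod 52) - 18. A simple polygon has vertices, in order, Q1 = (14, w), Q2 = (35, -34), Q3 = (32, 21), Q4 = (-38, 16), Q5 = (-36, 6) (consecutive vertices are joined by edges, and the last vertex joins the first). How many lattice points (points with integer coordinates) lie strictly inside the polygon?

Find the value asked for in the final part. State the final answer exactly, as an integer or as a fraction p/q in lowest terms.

1063

Part 1: a(3) = 2*(-29) + 1*(-13) + 3*(6) = -53; iterating: a(3)=-53, a(4)=-174, a(5)=-488, a(6)=-1309, a(7)=-3628, a(8)=-10029, a(9)=-27613, a(10)=-76139, a(11)=-209978, a(12)=-578934; answer -578934
Part 2: A1 = -578934; r = 3; total draws C(6,3) = 20; favorable C(3,1)*C(3,2) = 9; P = 9/20; answer 9/20
Part 3: A2 = 9/20; threaded value p + q = 29; w = 11; cross terms: (14*-34 - 35*11)=-861, (35*21 - 32*-34)=1823, (32*16 - -38*21)=1310, (-38*6 - -36*16)=348, (-36*11 - 14*6)=-480; twice the area = |2140| = 2140; area = 1070; boundary points = 3 + 1 + 5 + 2 + 5 = 16; strictly interior points = area - boundary/2 + 1 = 1063; answer 1063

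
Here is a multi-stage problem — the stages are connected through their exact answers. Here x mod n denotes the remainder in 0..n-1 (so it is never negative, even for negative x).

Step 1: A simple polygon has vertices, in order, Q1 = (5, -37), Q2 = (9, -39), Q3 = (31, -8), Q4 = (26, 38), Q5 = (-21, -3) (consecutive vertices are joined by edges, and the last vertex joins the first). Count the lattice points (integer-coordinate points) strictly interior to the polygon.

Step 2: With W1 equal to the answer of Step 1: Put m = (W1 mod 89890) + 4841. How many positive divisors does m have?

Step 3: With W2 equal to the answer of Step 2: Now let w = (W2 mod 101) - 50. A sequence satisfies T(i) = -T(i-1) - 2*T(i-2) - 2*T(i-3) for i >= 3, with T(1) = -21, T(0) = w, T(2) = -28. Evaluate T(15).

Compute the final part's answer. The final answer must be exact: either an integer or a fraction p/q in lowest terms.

Step 1: cross terms: (5*-39 - 9*-37)=138, (9*-8 - 31*-39)=1137, (31*38 - 26*-8)=1386, (26*-3 - -21*38)=720, (-21*-37 - 5*-3)=792; twice the area = |4173| = 4173; area = 4173/2; boundary points = 2 + 1 + 1 + 1 + 2 = 7; strictly interior points = area - boundary/2 + 1 = 2084; answer 2084
Step 2: W1 = 2084; m = 6925; 6925 = 5^2 * 277; number of divisors = (2+1) * (1+1) = 6; answer 6
Step 3: W2 = 6; w = -44; T(3) = -1*(-28) - 2*(-21) - 2*(-44) = 158; iterating: T(3)=158, T(4)=-60, T(5)=-200, T(6)=4, T(7)=516, T(8)=-124, T(9)=-916, T(10)=132, T(11)=1948, T(12)=-380, T(13)=-3780, T(14)=644, T(15)=7676; answer 7676

7676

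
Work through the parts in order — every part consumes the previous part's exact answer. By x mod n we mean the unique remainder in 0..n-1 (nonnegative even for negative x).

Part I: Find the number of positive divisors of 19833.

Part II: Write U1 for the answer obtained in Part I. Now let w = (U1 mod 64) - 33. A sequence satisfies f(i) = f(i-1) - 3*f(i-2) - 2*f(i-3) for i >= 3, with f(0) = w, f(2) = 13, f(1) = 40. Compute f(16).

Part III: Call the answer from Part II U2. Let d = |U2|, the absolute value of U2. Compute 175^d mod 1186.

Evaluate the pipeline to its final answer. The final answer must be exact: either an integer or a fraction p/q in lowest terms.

Part I: 19833 = 3 * 11 * 601; number of divisors = (1+1) * (1+1) * (1+1) = 8; answer 8
Part II: U1 = 8; w = -25; f(3) = 1*(13) - 3*(40) - 2*(-25) = -57; iterating: f(3)=-57, f(4)=-176, f(5)=-31, f(6)=611, f(7)=1056, f(8)=-715, f(9)=-5105, f(10)=-5072, f(11)=11673, f(12)=37099, f(13)=12224, f(14)=-122419, f(15)=-233289, f(16)=109520; answer 109520
Part III: U2 = 109520; d = 109520; squarings mod 1186: 175^1=175, 175^2=975, 175^4=639, 175^8=337, 175^16=899, 175^32=535, 175^64=399, 175^128=277, 175^256=825, 175^512=1047, 175^1024=345, 175^2048=425, 175^4096=353, 175^8192=79, 175^16384=311, 175^32768=655, 175^65536=879; 175^109520 = 175^16 * 175^64 * 175^128 * 175^256 * 175^512 * 175^2048 * 175^8192 * 175^32768 * 175^65536 = 1 (mod 1186); answer 1

1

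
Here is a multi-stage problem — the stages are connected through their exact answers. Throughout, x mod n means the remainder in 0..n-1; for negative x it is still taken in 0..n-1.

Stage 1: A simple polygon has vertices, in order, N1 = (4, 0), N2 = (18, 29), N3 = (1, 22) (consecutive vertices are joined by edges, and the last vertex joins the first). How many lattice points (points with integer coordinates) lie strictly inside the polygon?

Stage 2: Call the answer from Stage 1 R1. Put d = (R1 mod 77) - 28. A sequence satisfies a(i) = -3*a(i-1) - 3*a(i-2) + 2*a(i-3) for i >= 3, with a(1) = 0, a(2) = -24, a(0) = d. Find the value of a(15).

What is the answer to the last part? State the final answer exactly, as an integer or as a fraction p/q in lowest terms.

Stage 1: cross terms: (4*29 - 18*0)=116, (18*22 - 1*29)=367, (1*0 - 4*22)=-88; twice the area = |395| = 395; area = 395/2; boundary points = 1 + 1 + 1 = 3; strictly interior points = area - boundary/2 + 1 = 197; answer 197
Stage 2: R1 = 197; d = 15; a(3) = -3*(-24) - 3*(0) + 2*(15) = 102; iterating: a(3)=102, a(4)=-234, a(5)=348, a(6)=-138, a(7)=-1098, a(8)=4404, a(9)=-10194, a(10)=15174, a(11)=-6132, a(12)=-47514, a(13)=191286, a(14)=-443580, a(15)=661854; answer 661854

661854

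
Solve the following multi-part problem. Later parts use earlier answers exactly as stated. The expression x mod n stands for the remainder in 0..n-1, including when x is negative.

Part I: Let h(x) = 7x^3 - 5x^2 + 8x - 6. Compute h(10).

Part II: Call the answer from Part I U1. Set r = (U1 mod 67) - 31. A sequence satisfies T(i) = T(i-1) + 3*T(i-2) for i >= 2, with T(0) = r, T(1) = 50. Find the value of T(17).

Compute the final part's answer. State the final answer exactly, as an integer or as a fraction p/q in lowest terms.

8003123

Part I: 7*(10)^3 - 5*(10)^2 + 8*(10)^1 - 6 = (7000) + (-500) + (80) + (-6) = 6574; answer 6574
Part II: U1 = 6574; r = -23; T(2) = 1*(50) + 3*(-23) = -19; iterating: T(2)=-19, T(3)=131, T(4)=74, T(5)=467, T(6)=689, T(7)=2090, T(8)=4157, T(9)=10427, T(10)=22898, T(11)=54179, T(12)=122873, T(13)=285410, T(14)=654029, T(15)=1510259, T(16)=3472346, T(17)=8003123; answer 8003123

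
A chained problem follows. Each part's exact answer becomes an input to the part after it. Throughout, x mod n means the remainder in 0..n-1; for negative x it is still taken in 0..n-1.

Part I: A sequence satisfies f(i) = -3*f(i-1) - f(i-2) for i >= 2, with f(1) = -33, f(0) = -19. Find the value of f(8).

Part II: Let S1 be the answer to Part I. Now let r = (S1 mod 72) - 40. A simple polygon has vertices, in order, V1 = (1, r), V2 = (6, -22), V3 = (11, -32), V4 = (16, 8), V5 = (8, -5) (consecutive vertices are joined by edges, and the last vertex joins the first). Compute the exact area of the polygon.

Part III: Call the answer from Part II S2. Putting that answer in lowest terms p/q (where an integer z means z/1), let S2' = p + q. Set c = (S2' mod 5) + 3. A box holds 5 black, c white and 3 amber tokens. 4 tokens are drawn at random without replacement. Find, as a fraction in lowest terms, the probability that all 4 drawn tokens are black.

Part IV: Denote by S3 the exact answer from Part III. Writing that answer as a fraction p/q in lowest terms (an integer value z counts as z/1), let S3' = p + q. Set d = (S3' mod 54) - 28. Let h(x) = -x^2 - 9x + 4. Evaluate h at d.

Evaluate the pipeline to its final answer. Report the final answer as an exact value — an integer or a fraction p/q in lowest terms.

Part I: f(2) = -3*(-33) - 1*(-19) = 118; iterating: f(2)=118, f(3)=-321, f(4)=845, f(5)=-2214, f(6)=5797, f(7)=-15177, f(8)=39734; answer 39734
Part II: S1 = 39734; r = 22; cross terms: (1*-22 - 6*22)=-154, (6*-32 - 11*-22)=50, (11*8 - 16*-32)=600, (16*-5 - 8*8)=-144, (8*22 - 1*-5)=181; twice the area = |533| = 533; area = 533/2; answer 533/2
Part III: S2 = 533/2; threaded value p + q = 535; c = 3; total draws C(11,4) = 330; favorable C(5,4) = 5; P = 1/66; answer 1/66
Part IV: S3 = 1/66; threaded value p + q = 67; d = -15; -1*(-15)^2 - 9*(-15)^1 + 4 = (-225) + (135) + (4) = -86; answer -86

-86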